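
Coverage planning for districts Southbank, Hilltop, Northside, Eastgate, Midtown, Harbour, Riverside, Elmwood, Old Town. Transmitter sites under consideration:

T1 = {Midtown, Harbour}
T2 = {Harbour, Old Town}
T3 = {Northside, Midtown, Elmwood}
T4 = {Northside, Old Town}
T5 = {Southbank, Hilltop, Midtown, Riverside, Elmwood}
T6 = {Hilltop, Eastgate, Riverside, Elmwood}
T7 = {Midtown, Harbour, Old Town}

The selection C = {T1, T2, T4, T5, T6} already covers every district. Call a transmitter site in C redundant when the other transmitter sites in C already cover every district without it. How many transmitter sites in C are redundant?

Drop T1: the rest still cover every district — redundant.
Drop T2: the rest still cover every district — redundant.
Drop T4: Northside uncovered — not redundant.
Drop T5: Southbank uncovered — not redundant.
Drop T6: Eastgate uncovered — not redundant.
2 redundant: T1, T2.

2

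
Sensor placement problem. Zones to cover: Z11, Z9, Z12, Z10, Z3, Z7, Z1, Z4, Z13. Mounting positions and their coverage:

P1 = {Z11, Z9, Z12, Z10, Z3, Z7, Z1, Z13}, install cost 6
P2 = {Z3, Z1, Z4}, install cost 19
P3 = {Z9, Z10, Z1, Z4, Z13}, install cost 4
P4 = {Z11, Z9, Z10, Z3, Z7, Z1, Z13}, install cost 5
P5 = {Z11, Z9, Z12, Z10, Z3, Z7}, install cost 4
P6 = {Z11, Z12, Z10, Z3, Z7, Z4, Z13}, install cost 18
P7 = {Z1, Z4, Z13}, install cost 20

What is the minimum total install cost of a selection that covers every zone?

8

P3, P5 cover every zone at install cost 4 + 4 = 8.
Any cover uses at least 2 sensor positions; among all covering selections none totals below 8.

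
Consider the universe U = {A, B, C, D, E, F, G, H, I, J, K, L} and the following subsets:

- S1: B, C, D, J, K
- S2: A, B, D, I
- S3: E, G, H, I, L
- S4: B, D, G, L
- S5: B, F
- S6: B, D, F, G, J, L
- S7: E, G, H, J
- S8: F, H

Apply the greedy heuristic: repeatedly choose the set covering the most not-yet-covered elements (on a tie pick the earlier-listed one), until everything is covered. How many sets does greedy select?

4

Pick 1: S6 covers 6 new elements (B, D, F, G, J, L).
Pick 2: S3 covers 3 new elements (E, H, I).
Pick 3: S1 covers 2 new elements (C, K).
Pick 4: S2 covers 1 new elements (A).
Greedy uses 4 sets.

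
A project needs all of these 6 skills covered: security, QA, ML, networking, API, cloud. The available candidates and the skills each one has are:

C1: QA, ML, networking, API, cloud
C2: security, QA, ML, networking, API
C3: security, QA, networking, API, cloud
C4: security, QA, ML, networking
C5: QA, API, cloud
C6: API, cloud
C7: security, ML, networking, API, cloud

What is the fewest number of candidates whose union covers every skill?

C1, C2 together cover {security, QA, ML, networking, API, cloud} — every skill.
No single candidate contains all 6 skills, so 2 is optimal.

2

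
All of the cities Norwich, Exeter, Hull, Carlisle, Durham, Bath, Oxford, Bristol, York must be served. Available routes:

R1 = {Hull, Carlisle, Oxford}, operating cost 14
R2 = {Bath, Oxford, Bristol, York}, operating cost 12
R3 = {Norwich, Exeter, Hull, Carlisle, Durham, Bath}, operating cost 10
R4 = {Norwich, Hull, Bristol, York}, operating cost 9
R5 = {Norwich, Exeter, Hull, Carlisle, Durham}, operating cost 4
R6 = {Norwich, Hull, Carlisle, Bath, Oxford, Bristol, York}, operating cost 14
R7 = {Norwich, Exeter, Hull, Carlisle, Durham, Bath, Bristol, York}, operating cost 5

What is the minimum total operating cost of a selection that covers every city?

R2, R5 cover every city at operating cost 12 + 4 = 16.
Any cover uses at least 2 routes; among all covering selections none totals below 16.
Greedy by coverage-per-operating cost would pick R7, R2 for 17 — worse than the optimum 16.

16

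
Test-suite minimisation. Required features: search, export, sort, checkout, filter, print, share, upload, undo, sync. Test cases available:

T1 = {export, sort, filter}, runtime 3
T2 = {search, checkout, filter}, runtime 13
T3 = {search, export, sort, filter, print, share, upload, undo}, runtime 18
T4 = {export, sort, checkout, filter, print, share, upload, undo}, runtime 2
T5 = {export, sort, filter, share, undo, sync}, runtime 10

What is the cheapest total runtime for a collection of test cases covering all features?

T2, T4, T5 cover every feature at runtime 13 + 2 + 10 = 25.
Any cover uses at least 3 test cases; among all covering selections none totals below 25.

25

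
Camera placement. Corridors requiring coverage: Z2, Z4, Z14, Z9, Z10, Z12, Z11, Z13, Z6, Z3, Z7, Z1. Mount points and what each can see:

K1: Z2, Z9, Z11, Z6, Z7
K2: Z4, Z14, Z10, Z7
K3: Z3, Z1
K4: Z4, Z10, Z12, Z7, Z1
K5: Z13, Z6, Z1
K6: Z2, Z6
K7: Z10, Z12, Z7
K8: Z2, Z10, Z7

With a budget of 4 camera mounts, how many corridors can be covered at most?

Choosing K1, K2, K3, K4 covers {Z2, Z4, Z14, Z9, Z10, Z12, Z11, Z6, Z3, Z7, Z1} — 11 corridors.
No choice of 4 camera mounts does better; here Z13 is left uncovered.

11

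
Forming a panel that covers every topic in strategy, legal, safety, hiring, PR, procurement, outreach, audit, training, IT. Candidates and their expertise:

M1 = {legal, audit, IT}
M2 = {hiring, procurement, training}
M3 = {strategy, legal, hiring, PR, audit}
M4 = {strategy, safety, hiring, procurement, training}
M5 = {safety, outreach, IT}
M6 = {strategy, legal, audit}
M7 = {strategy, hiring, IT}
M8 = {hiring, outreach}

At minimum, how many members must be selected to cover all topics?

3

M2, M3, M5 together cover {strategy, legal, safety, hiring, PR, procurement, outreach, audit, training, IT} — every topic.
No 2 of the 8 members cover everything (all 28 pairs fall short), so 3 is minimum.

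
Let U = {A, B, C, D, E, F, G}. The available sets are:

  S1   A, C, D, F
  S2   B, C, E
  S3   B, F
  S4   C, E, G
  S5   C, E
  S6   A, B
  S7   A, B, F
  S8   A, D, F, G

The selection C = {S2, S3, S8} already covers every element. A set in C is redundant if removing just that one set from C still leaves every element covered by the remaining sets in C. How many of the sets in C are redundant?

Drop S2: C, E uncovered — not redundant.
Drop S3: the rest still cover every element — redundant.
Drop S8: A, D, G uncovered — not redundant.
1 redundant: S3.

1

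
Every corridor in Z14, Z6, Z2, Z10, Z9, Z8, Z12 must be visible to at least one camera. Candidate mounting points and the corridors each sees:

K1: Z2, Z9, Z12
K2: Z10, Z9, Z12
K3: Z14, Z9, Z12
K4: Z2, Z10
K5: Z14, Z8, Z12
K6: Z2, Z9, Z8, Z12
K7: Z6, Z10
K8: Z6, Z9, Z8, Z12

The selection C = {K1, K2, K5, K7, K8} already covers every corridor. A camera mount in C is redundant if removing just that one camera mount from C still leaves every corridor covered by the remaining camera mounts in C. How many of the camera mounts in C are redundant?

Drop K1: Z2 uncovered — not redundant.
Drop K2: the rest still cover every corridor — redundant.
Drop K5: Z14 uncovered — not redundant.
Drop K7: the rest still cover every corridor — redundant.
Drop K8: the rest still cover every corridor — redundant.
3 redundant: K2, K7, K8.

3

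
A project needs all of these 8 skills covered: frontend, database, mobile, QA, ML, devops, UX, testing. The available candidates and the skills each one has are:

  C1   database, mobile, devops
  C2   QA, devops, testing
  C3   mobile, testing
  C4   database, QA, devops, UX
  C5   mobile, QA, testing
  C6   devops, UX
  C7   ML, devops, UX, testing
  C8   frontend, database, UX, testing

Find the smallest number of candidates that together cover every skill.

3

C5, C7, C8 together cover {frontend, database, mobile, QA, ML, devops, UX, testing} — every skill.
No 2 of the 8 candidates cover everything (all 28 pairs fall short), so 3 is minimum.
Greedy (largest uncovered first) would take C4, C3, C7, C8 — 4 candidates — but 3 suffice.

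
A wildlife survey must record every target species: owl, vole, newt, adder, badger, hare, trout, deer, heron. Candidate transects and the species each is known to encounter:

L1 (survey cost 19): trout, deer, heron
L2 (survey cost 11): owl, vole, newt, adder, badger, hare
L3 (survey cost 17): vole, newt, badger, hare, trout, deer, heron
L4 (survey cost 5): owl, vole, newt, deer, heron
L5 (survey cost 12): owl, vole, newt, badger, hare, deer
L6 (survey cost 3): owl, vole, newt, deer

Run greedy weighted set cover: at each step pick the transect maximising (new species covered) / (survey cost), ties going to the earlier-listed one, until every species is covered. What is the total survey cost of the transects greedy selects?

36

Pick 1: L6 adds 4 new (owl, vole, newt, deer) at survey cost 3 (ratio 4/3).
Pick 2: L2 adds 3 new (adder, badger, hare) at survey cost 11 (ratio 3/11).
Pick 3: L4 adds 1 new (heron) at survey cost 5 (ratio 1/5).
Pick 4: L3 adds 1 new (trout) at survey cost 17 (ratio 1/17).
Greedy total survey cost: 3 + 11 + 5 + 17 = 36. (The true optimum is 28, so greedy overshoots here.)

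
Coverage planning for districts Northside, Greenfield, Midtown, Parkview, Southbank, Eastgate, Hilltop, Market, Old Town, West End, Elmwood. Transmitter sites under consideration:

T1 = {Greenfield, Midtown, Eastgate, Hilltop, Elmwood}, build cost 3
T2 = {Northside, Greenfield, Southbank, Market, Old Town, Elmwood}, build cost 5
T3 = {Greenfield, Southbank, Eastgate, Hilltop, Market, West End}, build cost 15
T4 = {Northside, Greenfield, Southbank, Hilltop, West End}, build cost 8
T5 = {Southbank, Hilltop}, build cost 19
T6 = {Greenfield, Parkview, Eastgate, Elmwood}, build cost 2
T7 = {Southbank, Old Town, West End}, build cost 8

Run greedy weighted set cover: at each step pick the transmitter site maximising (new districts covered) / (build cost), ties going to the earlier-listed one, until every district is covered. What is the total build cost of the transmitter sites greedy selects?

18

Pick 1: T6 adds 4 new (Greenfield, Parkview, Eastgate, Elmwood) at build cost 2 (ratio 4/2).
Pick 2: T2 adds 4 new (Northside, Southbank, Market, Old Town) at build cost 5 (ratio 4/5).
Pick 3: T1 adds 2 new (Midtown, Hilltop) at build cost 3 (ratio 2/3).
Pick 4: T4 adds 1 new (West End) at build cost 8 (ratio 1/8).
Greedy total build cost: 2 + 5 + 3 + 8 = 18.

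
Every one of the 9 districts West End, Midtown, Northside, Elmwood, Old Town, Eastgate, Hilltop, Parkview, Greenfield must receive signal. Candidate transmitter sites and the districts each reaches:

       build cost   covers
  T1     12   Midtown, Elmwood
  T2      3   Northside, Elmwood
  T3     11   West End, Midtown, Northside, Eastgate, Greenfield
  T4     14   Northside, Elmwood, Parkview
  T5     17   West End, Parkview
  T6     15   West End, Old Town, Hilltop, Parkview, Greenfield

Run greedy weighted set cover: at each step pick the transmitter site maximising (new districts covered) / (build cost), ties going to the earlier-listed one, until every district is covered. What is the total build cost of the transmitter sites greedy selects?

29

Pick 1: T2 adds 2 new (Northside, Elmwood) at build cost 3 (ratio 2/3).
Pick 2: T3 adds 4 new (West End, Midtown, Eastgate, Greenfield) at build cost 11 (ratio 4/11).
Pick 3: T6 adds 3 new (Old Town, Hilltop, Parkview) at build cost 15 (ratio 3/15).
Greedy total build cost: 3 + 11 + 15 = 29.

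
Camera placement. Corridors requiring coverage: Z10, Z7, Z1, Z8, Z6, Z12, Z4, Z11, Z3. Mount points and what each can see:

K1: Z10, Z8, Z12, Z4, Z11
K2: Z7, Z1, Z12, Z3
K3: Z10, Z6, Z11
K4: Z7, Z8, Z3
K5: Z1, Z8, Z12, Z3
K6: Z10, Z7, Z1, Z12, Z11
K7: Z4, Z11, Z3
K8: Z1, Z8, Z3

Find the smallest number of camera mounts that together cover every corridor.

3

K1, K2, K3 together cover {Z10, Z7, Z1, Z8, Z6, Z12, Z4, Z11, Z3} — every corridor.
No 2 of the 8 camera mounts cover everything (all 28 pairs fall short), so 3 is minimum.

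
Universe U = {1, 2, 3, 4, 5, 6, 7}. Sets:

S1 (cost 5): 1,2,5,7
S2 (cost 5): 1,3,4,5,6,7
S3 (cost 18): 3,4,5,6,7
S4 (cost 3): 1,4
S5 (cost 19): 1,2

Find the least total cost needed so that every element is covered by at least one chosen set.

S1, S2 cover every element at cost 5 + 5 = 10.
Any cover uses at least 2 sets; among all covering selections none totals below 10.

10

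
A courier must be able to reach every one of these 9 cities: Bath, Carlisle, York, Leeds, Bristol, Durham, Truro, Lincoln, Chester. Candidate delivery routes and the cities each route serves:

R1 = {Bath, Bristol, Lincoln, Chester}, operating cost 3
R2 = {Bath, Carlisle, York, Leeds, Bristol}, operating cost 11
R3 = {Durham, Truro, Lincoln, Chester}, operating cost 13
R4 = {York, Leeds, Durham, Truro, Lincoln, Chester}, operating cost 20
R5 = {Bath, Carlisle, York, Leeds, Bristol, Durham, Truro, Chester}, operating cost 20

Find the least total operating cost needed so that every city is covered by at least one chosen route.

R1, R5 cover every city at operating cost 3 + 20 = 23.
Any cover uses at least 2 routes; among all covering selections none totals below 23.
Greedy by coverage-per-operating cost would pick R1, R2, R3 for 27 — worse than the optimum 23.

23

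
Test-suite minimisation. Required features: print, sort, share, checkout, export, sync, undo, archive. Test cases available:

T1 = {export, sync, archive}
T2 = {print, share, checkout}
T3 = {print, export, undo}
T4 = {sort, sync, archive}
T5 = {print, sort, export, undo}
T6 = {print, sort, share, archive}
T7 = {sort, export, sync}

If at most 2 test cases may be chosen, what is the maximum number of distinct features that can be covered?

Choosing T1, T2 covers {print, share, checkout, export, sync, archive} — 6 features.
No choice of 2 test cases does better; here sort, undo are left uncovered.

6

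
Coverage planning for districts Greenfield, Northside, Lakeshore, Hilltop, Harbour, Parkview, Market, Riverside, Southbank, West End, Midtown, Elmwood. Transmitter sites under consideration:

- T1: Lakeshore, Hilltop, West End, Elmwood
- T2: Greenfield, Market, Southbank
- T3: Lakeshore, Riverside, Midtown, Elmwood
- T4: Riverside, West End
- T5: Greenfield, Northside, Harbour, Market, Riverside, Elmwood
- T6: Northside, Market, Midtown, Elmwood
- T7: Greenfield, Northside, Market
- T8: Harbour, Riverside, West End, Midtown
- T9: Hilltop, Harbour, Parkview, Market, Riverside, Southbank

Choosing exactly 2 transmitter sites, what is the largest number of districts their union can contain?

Choosing T1, T5 covers {Greenfield, Northside, Lakeshore, Hilltop, Harbour, Market, Riverside, West End, Elmwood} — 9 districts.
No choice of 2 transmitter sites does better; here Parkview, Southbank, Midtown are left uncovered.

9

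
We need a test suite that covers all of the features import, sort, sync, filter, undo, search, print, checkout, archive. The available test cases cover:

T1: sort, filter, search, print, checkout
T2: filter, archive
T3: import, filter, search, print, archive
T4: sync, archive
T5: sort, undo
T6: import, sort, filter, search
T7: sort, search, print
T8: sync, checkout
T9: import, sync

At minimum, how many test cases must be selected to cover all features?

T3, T5, T8 together cover {import, sort, sync, filter, undo, search, print, checkout, archive} — every feature.
No 2 of the 9 test cases cover everything (all 36 pairs fall short), so 3 is minimum.
Greedy (largest uncovered first) would take T1, T3, T4, T5 — 4 test cases — but 3 suffice.

3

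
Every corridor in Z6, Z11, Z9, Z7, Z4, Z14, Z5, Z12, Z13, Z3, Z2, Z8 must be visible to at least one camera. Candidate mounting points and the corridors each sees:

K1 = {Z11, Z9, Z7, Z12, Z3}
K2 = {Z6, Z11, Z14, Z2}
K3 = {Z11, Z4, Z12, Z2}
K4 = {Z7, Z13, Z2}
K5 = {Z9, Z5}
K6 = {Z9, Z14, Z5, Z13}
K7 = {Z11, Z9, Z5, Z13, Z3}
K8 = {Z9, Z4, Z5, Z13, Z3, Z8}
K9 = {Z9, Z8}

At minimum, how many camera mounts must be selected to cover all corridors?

3

K1, K2, K8 together cover {Z6, Z11, Z9, Z7, Z4, Z14, Z5, Z12, Z13, Z3, Z2, Z8} — every corridor.
No 2 of the 9 camera mounts cover everything (all 36 pairs fall short), so 3 is minimum.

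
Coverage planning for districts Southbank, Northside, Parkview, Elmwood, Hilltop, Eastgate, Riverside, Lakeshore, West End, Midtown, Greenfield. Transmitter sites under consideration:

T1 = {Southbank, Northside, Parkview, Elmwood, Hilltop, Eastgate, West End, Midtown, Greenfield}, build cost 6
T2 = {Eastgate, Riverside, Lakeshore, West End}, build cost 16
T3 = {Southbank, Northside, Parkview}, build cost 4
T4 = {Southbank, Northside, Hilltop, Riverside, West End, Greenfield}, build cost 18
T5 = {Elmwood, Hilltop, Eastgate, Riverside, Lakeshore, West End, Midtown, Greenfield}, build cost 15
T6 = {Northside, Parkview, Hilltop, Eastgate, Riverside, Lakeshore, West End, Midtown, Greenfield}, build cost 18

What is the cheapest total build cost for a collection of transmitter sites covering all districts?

T3, T5 cover every district at build cost 4 + 15 = 19.
Any cover uses at least 2 transmitter sites; among all covering selections none totals below 19.

19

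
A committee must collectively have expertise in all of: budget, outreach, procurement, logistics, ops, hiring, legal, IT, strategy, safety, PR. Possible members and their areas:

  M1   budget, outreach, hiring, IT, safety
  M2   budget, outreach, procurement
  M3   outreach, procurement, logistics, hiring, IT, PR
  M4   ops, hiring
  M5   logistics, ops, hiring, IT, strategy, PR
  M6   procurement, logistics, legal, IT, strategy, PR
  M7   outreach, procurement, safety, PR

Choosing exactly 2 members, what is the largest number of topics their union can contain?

Choosing M1, M6 covers {budget, outreach, procurement, logistics, hiring, legal, IT, strategy, safety, PR} — 10 topics.
No choice of 2 members does better; here ops is left uncovered.

10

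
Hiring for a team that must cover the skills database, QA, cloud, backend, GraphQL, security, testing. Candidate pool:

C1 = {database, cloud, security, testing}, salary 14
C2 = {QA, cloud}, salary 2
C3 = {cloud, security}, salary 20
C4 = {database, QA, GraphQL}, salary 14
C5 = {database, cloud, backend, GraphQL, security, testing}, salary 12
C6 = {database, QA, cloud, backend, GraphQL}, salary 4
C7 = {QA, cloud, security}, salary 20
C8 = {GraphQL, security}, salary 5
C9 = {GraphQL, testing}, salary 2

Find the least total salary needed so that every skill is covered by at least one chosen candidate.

C6, C8, C9 cover every skill at salary 4 + 5 + 2 = 11.
Any cover uses at least 2 candidates; among all covering selections none totals below 11.

11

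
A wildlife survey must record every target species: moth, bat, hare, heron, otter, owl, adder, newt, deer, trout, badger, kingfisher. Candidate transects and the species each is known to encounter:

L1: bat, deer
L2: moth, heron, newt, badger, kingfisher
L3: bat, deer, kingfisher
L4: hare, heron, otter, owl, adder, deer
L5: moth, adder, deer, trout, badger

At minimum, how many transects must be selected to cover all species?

L1, L2, L4, L5 together cover {moth, bat, hare, heron, otter, owl, adder, newt, deer, trout, badger, kingfisher} — every species.
No 3 of the 5 transects cover everything (all 10 triples fall short), so 4 is minimum.

4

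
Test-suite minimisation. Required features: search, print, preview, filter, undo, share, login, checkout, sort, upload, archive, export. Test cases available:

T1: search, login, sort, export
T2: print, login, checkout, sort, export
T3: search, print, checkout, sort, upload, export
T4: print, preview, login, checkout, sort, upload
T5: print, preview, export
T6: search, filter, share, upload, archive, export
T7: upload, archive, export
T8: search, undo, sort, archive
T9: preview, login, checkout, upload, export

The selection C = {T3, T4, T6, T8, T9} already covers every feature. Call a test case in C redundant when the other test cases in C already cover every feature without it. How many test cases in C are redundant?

Drop T3: the rest still cover every feature — redundant.
Drop T4: the rest still cover every feature — redundant.
Drop T6: filter, share uncovered — not redundant.
Drop T8: undo uncovered — not redundant.
Drop T9: the rest still cover every feature — redundant.
3 redundant: T3, T4, T9.

3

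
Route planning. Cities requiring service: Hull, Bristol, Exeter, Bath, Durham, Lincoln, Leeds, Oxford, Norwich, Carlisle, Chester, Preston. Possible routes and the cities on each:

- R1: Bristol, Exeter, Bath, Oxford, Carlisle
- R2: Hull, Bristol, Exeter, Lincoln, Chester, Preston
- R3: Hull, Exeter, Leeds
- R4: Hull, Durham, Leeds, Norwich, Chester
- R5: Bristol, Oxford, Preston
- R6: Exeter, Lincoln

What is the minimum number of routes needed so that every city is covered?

3

R1, R2, R4 together cover {Hull, Bristol, Exeter, Bath, Durham, Lincoln, Leeds, Oxford, Norwich, Carlisle, Chester, Preston} — every city.
No 2 of the 6 routes cover everything (all 15 pairs fall short), so 3 is minimum.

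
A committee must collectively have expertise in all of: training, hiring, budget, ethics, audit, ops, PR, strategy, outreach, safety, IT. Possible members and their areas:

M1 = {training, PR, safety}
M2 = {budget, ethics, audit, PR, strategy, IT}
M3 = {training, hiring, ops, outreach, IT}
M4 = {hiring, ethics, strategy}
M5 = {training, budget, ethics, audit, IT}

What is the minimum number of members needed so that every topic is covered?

3

M1, M2, M3 together cover {training, hiring, budget, ethics, audit, ops, PR, strategy, outreach, safety, IT} — every topic.
No 2 of the 5 members cover everything (all 10 pairs fall short), so 3 is minimum.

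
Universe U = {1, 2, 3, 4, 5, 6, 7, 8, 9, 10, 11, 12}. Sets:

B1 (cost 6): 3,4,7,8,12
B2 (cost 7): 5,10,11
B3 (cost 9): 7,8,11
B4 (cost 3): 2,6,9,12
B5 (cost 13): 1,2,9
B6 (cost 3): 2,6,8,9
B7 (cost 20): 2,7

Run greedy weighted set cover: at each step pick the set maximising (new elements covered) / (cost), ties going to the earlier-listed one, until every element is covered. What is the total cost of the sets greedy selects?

29

Pick 1: B4 adds 4 new (2, 6, 9, 12) at cost 3 (ratio 4/3).
Pick 2: B1 adds 4 new (3, 4, 7, 8) at cost 6 (ratio 4/6).
Pick 3: B2 adds 3 new (5, 10, 11) at cost 7 (ratio 3/7).
Pick 4: B5 adds 1 new (1) at cost 13 (ratio 1/13).
Greedy total cost: 3 + 6 + 7 + 13 = 29.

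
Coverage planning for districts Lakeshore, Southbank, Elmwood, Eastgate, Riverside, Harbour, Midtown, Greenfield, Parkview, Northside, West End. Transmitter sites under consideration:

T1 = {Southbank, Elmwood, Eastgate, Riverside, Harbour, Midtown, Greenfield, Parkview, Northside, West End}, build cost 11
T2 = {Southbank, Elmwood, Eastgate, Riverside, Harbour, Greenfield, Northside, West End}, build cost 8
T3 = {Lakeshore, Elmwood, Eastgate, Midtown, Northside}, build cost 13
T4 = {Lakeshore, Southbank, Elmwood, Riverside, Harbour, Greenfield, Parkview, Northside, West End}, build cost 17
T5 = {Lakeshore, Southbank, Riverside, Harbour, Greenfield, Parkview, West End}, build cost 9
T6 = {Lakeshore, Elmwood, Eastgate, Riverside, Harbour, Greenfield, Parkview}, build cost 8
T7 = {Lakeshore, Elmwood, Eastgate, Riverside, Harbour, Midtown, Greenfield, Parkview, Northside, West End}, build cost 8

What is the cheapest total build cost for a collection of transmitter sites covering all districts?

T2, T7 cover every district at build cost 8 + 8 = 16.
Any cover uses at least 2 transmitter sites; among all covering selections none totals below 16.

16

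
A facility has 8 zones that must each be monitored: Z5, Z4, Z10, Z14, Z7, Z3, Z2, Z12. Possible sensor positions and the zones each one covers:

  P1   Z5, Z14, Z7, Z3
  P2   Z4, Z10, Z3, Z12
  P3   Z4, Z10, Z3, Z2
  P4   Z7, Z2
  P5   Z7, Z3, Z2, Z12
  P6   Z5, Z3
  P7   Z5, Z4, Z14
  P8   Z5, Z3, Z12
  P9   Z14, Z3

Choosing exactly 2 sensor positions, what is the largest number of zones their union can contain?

Choosing P1, P2 covers {Z5, Z4, Z10, Z14, Z7, Z3, Z12} — 7 zones.
No choice of 2 sensor positions does better; here Z2 is left uncovered.

7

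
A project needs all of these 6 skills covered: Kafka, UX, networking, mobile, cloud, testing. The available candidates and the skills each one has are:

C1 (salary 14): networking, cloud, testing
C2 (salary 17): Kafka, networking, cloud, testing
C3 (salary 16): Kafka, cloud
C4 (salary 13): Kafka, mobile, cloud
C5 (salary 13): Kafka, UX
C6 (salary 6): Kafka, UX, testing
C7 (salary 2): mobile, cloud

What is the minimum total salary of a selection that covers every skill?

C1, C6, C7 cover every skill at salary 14 + 6 + 2 = 22.
Any cover uses at least 3 candidates; among all covering selections none totals below 22.

22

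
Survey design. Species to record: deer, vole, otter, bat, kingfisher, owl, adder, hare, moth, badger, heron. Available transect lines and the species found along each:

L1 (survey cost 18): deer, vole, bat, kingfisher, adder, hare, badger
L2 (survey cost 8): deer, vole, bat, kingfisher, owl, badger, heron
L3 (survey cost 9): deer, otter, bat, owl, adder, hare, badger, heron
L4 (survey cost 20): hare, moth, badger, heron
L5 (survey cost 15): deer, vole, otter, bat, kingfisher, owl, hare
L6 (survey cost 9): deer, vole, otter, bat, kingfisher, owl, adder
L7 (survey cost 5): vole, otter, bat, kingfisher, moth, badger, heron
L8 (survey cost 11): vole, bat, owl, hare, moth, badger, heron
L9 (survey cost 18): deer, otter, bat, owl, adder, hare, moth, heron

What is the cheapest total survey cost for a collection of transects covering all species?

14

L3, L7 cover every species at survey cost 9 + 5 = 14.
Any cover uses at least 2 transects; among all covering selections none totals below 14.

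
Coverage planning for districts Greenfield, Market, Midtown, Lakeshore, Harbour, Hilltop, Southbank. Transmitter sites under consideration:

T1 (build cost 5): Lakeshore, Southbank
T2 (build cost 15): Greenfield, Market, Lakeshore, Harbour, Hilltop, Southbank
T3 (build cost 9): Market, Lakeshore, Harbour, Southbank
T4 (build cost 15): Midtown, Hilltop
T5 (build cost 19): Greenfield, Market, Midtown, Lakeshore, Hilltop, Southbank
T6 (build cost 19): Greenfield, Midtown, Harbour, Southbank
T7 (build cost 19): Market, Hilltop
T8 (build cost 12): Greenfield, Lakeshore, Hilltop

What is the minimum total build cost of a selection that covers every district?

T3, T5 cover every district at build cost 9 + 19 = 28.
Any cover uses at least 2 transmitter sites; among all covering selections none totals below 28.
Greedy by coverage-per-build cost would pick T3, T8, T4 for 36 — worse than the optimum 28.

28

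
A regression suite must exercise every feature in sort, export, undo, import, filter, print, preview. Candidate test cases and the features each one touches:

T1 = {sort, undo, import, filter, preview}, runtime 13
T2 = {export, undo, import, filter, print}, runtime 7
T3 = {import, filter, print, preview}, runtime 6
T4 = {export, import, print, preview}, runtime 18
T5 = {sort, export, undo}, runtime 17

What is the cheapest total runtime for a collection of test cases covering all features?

20

T1, T2 cover every feature at runtime 13 + 7 = 20.
Any cover uses at least 2 test cases; among all covering selections none totals below 20.
Greedy by coverage-per-runtime would pick T2, T3, T1 for 26 — worse than the optimum 20.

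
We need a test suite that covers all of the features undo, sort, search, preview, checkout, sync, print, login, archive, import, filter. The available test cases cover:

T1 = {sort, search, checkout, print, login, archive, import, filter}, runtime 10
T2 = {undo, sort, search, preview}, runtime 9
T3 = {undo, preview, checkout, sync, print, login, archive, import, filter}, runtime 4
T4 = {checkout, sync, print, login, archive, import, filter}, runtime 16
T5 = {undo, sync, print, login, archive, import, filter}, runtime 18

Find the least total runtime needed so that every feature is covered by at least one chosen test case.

T2, T3 cover every feature at runtime 9 + 4 = 13.
Any cover uses at least 2 test cases; among all covering selections none totals below 13.

13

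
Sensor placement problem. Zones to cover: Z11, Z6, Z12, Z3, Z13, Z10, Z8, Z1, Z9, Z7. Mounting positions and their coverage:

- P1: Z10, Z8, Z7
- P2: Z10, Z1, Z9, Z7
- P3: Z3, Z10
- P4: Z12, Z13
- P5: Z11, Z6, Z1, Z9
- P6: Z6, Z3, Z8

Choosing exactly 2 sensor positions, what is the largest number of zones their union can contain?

Choosing P1, P5 covers {Z11, Z6, Z10, Z8, Z1, Z9, Z7} — 7 zones.
No choice of 2 sensor positions does better; here Z12, Z3, Z13 are left uncovered.

7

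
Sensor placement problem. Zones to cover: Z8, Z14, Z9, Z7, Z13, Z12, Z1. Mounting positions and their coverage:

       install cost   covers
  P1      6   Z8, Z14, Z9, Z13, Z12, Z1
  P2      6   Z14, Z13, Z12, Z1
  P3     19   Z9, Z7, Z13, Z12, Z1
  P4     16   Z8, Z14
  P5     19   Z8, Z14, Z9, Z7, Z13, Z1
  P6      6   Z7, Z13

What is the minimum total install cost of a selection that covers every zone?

12

P1, P6 cover every zone at install cost 6 + 6 = 12.
Any cover uses at least 2 sensor positions; among all covering selections none totals below 12.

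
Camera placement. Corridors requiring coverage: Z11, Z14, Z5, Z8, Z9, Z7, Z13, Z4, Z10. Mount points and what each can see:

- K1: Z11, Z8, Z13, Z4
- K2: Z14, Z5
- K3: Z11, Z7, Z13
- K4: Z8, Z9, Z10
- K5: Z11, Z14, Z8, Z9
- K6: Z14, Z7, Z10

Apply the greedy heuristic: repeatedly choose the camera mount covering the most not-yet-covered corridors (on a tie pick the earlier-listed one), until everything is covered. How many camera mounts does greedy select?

4

Pick 1: K1 covers 4 new corridors (Z11, Z8, Z13, Z4).
Pick 2: K6 covers 3 new corridors (Z14, Z7, Z10).
Pick 3: K2 covers 1 new corridors (Z5).
Pick 4: K4 covers 1 new corridors (Z9).
Greedy uses 4 camera mounts.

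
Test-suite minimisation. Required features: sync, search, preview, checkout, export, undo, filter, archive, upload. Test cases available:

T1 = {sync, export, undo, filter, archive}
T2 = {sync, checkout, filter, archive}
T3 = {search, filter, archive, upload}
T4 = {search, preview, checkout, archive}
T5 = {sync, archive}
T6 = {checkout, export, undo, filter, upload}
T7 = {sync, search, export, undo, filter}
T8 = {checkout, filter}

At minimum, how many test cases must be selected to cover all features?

3

T1, T3, T4 together cover {sync, search, preview, checkout, export, undo, filter, archive, upload} — every feature.
No 2 of the 8 test cases cover everything (all 28 pairs fall short), so 3 is minimum.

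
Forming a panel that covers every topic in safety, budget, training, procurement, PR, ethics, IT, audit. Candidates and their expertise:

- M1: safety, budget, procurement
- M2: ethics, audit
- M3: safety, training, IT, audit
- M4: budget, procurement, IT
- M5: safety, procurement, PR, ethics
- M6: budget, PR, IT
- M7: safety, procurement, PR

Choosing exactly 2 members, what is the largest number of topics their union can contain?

7

Choosing M3, M5 covers {safety, training, procurement, PR, ethics, IT, audit} — 7 topics.
No choice of 2 members does better; here budget is left uncovered.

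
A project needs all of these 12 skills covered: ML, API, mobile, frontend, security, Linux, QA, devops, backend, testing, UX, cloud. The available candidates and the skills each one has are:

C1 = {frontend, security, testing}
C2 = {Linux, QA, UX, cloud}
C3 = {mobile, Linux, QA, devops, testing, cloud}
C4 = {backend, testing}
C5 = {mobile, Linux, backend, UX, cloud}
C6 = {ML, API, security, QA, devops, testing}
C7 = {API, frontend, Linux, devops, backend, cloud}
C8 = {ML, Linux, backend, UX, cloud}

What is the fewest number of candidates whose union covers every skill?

C1, C5, C6 together cover {ML, API, mobile, frontend, security, Linux, QA, devops, backend, testing, UX, cloud} — every skill.
No 2 of the 8 candidates cover everything (all 28 pairs fall short), so 3 is minimum.

3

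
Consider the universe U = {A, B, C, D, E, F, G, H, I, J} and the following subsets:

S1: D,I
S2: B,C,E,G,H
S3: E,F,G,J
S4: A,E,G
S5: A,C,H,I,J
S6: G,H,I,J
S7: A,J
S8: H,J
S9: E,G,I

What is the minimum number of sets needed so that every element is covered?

4

S1, S2, S3, S4 together cover {A, B, C, D, E, F, G, H, I, J} — every element.
No 3 of the 9 sets cover everything (all 84 triples fall short), so 4 is minimum.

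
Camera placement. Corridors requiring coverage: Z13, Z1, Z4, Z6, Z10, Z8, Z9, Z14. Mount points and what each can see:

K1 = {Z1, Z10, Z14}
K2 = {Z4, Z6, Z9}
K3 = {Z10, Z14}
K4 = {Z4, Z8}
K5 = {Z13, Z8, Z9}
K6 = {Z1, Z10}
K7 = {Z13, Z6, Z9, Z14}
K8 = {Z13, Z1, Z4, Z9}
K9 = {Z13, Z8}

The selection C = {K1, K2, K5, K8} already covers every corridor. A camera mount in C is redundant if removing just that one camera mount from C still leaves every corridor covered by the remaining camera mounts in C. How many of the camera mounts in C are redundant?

Drop K1: Z10, Z14 uncovered — not redundant.
Drop K2: Z6 uncovered — not redundant.
Drop K5: Z8 uncovered — not redundant.
Drop K8: the rest still cover every corridor — redundant.
1 redundant: K8.

1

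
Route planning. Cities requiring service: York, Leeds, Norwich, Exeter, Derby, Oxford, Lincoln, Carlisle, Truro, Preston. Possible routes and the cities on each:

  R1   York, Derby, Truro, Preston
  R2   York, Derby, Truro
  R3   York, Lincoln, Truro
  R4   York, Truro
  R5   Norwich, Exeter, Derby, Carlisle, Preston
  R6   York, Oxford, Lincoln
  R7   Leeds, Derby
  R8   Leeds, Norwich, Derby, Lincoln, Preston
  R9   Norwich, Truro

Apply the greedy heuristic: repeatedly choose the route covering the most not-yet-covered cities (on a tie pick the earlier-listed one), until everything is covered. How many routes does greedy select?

4

Pick 1: R5 covers 5 new cities (Norwich, Exeter, Derby, Carlisle, Preston).
Pick 2: R3 covers 3 new cities (York, Lincoln, Truro).
Pick 3: R6 covers 1 new cities (Oxford).
Pick 4: R7 covers 1 new cities (Leeds).
Greedy uses 4 routes.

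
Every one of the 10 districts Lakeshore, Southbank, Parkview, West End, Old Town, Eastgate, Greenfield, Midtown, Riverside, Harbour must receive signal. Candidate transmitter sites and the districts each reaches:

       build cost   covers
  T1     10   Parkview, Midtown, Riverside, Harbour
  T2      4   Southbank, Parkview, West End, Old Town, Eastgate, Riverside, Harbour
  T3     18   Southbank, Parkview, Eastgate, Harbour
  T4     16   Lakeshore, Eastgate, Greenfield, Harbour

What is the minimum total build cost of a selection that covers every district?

T1, T2, T4 cover every district at build cost 10 + 4 + 16 = 30.
Any cover uses at least 3 transmitter sites; among all covering selections none totals below 30.

30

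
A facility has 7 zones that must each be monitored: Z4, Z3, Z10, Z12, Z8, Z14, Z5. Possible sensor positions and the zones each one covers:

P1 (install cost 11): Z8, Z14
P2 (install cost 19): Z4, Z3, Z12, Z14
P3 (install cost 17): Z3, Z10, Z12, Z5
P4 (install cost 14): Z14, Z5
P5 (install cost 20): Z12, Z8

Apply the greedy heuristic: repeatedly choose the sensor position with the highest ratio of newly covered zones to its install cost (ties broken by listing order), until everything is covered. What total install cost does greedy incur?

Pick 1: P3 adds 4 new (Z3, Z10, Z12, Z5) at install cost 17 (ratio 4/17).
Pick 2: P1 adds 2 new (Z8, Z14) at install cost 11 (ratio 2/11).
Pick 3: P2 adds 1 new (Z4) at install cost 19 (ratio 1/19).
Greedy total install cost: 17 + 11 + 19 = 47.

47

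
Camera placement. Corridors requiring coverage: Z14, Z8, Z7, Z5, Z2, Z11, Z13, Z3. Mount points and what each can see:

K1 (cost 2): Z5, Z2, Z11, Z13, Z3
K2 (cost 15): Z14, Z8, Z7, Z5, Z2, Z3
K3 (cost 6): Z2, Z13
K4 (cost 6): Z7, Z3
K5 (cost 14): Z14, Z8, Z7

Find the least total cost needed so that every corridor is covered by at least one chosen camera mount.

16

K1, K5 cover every corridor at cost 2 + 14 = 16.
Any cover uses at least 2 camera mounts; among all covering selections none totals below 16.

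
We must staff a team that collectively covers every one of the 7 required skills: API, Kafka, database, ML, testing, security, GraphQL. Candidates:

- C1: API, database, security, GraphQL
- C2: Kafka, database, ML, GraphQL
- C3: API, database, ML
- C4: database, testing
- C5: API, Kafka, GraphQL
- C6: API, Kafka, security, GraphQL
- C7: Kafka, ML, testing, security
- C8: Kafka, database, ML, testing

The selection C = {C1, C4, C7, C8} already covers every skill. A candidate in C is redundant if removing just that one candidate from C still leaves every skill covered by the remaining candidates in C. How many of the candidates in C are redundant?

3

Drop C1: API, GraphQL uncovered — not redundant.
Drop C4: the rest still cover every skill — redundant.
Drop C7: the rest still cover every skill — redundant.
Drop C8: the rest still cover every skill — redundant.
3 redundant: C4, C7, C8.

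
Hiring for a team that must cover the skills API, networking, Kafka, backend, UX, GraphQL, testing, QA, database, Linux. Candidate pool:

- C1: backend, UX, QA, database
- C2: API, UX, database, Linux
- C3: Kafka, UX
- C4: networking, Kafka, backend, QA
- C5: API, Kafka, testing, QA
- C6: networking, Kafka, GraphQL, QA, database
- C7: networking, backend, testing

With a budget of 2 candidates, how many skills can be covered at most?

Choosing C2, C4 covers {API, networking, Kafka, backend, UX, QA, database, Linux} — 8 skills.
No choice of 2 candidates does better; here GraphQL, testing are left uncovered.

8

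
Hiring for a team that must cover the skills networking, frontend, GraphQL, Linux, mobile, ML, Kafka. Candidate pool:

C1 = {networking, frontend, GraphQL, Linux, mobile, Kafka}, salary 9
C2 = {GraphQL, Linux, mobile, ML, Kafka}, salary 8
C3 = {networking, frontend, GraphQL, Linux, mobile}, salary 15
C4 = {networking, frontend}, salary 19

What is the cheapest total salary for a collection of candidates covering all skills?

17

C1, C2 cover every skill at salary 9 + 8 = 17.
Any cover uses at least 2 candidates; among all covering selections none totals below 17.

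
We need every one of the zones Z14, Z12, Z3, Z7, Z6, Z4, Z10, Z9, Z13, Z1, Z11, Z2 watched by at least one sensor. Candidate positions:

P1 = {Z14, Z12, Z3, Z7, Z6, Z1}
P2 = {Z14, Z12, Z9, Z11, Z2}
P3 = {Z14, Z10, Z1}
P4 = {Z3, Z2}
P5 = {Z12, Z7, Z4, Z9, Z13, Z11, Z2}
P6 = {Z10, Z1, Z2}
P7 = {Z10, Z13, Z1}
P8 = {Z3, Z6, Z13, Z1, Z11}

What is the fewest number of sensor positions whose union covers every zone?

P1, P3, P5 together cover {Z14, Z12, Z3, Z7, Z6, Z4, Z10, Z9, Z13, Z1, Z11, Z2} — every zone.
No 2 of the 8 sensor positions cover everything (all 28 pairs fall short), so 3 is minimum.

3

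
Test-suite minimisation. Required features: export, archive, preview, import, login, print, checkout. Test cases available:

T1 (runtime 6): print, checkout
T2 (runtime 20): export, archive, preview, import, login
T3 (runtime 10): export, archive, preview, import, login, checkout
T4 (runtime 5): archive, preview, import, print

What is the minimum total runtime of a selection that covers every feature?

T3, T4 cover every feature at runtime 10 + 5 = 15.
Any cover uses at least 2 test cases; among all covering selections none totals below 15.

15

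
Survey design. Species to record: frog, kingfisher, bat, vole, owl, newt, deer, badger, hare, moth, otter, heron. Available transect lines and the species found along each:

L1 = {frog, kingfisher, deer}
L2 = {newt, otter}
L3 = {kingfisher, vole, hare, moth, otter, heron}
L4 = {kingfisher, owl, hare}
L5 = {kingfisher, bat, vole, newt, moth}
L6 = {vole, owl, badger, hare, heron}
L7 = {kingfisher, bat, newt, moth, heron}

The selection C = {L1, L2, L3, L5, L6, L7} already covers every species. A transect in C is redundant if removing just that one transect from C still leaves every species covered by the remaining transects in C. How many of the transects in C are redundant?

Drop L1: frog, deer uncovered — not redundant.
Drop L2: the rest still cover every species — redundant.
Drop L3: the rest still cover every species — redundant.
Drop L5: the rest still cover every species — redundant.
Drop L6: owl, badger uncovered — not redundant.
Drop L7: the rest still cover every species — redundant.
4 redundant: L2, L3, L5, L7.

4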